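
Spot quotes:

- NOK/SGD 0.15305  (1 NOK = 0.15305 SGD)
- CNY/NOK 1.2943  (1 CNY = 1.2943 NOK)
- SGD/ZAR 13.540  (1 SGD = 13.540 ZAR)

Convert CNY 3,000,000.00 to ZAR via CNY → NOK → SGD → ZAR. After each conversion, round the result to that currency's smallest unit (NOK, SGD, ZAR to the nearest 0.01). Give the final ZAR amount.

CNY 3,000,000.00 × 1.2943 = NOK 3,882,900.00
NOK 3,882,900.00 × 0.15305 = SGD 594,277.84
SGD 594,277.84 × 13.540 = ZAR 8,046,521.95

ZAR 8,046,521.95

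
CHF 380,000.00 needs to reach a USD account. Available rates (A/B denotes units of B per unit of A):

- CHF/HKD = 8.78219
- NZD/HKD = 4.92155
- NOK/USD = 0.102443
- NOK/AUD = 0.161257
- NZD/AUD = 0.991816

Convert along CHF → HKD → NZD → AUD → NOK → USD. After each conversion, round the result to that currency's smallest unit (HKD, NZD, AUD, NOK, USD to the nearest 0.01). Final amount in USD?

USD 427,247.32

CHF 380,000.00 × 8.78219 = HKD 3,337,232.20
HKD 3,337,232.20 ÷ 4.92155 = NZD 678,085.60
NZD 678,085.60 × 0.991816 = AUD 672,536.15
AUD 672,536.15 ÷ 0.161257 = NOK 4,170,585.77
NOK 4,170,585.77 × 0.102443 = USD 427,247.32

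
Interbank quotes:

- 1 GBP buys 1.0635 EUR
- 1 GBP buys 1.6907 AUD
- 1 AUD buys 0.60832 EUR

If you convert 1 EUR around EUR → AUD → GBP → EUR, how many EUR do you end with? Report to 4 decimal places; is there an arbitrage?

Around EUR → AUD → GBP → EUR: 1 ÷ 0.60832 ÷ 1.6907 × 1.0635 = 1.034044
Product > 1; profitable direction is EUR → AUD → GBP → EUR.

1.0340 (arbitrage exists)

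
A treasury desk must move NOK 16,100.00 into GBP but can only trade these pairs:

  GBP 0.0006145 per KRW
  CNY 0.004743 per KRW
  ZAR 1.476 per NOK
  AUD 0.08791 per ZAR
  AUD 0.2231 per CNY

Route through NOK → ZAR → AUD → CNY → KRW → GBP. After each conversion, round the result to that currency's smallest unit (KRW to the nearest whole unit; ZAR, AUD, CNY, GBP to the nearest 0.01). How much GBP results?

GBP 1,213.16

NOK 16,100.00 × 1.476 = ZAR 23,763.60
ZAR 23,763.60 × 0.08791 = AUD 2,089.06
AUD 2,089.06 ÷ 0.2231 = CNY 9,363.78
CNY 9,363.78 ÷ 0.004743 = KRW 1,974,231
KRW 1,974,231 × 0.0006145 = GBP 1,213.16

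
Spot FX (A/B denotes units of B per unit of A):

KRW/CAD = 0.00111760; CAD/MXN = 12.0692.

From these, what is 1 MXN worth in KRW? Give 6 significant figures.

1 MXN ÷ 12.0692 = 0.0828555 CAD
0.0828555 CAD ÷ 0.00111760 = 74.137 KRW

MXN/KRW = 74.1370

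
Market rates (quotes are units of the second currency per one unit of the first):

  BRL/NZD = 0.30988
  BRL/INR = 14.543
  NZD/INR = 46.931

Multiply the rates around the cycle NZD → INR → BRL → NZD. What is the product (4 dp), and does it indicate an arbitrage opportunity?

1.0000 (no arbitrage)

Around NZD → INR → BRL → NZD: 1 × 46.931 ÷ 14.543 × 0.30988 = 0.999999
Product ≈ 1 (deviation 0.000%, within rounding noise).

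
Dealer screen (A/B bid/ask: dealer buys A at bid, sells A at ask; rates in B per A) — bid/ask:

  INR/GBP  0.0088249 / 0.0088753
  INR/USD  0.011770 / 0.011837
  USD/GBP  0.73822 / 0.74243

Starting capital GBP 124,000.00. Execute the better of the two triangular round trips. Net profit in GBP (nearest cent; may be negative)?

Net profit: GBP 518.63

Best loop GBP → USD → INR → GBP:
GBP 124,000.00 ÷ 0.74243 (buy USD at ask) = USD 167,019.11
USD 167,019.11 ÷ 0.011837 (buy INR at ask) = INR 14,109,919.14
INR 14,109,919.14 × 0.0088249 (sell INR at bid) = GBP 124,518.63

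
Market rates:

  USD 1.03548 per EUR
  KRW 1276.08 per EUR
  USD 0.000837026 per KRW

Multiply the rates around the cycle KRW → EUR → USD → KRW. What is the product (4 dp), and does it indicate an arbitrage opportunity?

0.9694 (arbitrage exists)

Around KRW → EUR → USD → KRW: 1 ÷ 1276.08 × 1.03548 ÷ 0.000837026 = 0.969449
Product < 1; profitable direction is KRW → USD → EUR → KRW.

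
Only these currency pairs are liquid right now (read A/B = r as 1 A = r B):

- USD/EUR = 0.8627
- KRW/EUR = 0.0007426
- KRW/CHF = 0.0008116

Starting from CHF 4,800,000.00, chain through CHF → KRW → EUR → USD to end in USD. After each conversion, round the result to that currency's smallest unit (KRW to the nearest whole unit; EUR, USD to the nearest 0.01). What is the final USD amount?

USD 5,090,897.42

CHF 4,800,000.00 ÷ 0.0008116 = KRW 5,914,243,470
KRW 5,914,243,470 × 0.0007426 = EUR 4,391,917.20
EUR 4,391,917.20 ÷ 0.8627 = USD 5,090,897.42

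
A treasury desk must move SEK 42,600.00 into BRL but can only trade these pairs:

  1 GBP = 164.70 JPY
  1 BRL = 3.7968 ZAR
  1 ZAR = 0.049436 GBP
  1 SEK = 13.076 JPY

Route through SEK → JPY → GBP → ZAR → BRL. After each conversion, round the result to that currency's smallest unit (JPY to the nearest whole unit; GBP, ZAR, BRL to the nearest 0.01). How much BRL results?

SEK 42,600.00 × 13.076 = JPY 557,038
JPY 557,038 ÷ 164.70 = GBP 3,382.14
GBP 3,382.14 ÷ 0.049436 = ZAR 68,414.52
ZAR 68,414.52 ÷ 3.7968 = BRL 18,018.99

BRL 18,018.99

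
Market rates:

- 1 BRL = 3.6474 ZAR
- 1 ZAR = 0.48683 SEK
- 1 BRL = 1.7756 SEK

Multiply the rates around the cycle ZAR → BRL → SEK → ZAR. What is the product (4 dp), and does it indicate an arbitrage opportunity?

Around ZAR → BRL → SEK → ZAR: 1 ÷ 3.6474 × 1.7756 ÷ 0.48683 = 0.999964
Product ≈ 1 (deviation 0.004%, within rounding noise).

1.0000 (no arbitrage)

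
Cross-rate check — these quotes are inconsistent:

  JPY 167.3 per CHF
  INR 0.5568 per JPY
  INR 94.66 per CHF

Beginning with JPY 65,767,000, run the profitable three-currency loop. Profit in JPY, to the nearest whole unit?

Profitable loop is JPY → CHF → INR → JPY:
JPY 65,767,000 ÷ 167.3 = CHF 393,108.19
CHF 393,108.19 × 94.66 = INR 37,211,621.16
INR 37,211,621.16 ÷ 0.5568 = JPY 66,831,216
Profit = JPY 66,831,216 − JPY 65,767,000

Profit: JPY 1,064,216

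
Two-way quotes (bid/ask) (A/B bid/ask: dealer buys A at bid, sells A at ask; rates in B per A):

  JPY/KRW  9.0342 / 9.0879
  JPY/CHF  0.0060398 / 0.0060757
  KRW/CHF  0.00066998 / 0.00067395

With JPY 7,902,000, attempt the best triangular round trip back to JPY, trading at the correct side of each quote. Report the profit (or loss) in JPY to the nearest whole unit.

Net result: JPY -29,870 (no profitable arbitrage after spreads)

Best loop JPY → KRW → CHF → JPY:
JPY 7,902,000 × 9.0342 (sell JPY at bid) = KRW 71,388,248
KRW 71,388,248 × 0.00066998 (sell KRW at bid) = CHF 47,828.70
CHF 47,828.70 ÷ 0.0060757 (buy JPY at ask) = JPY 7,872,130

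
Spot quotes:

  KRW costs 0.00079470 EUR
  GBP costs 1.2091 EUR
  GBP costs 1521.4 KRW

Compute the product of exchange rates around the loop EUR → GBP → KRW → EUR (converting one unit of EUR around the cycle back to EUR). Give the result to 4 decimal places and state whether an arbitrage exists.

Around EUR → GBP → KRW → EUR: 1 ÷ 1.2091 × 1521.4 × 0.00079470 = 0.999964
Product ≈ 1 (deviation 0.004%, within rounding noise).

1.0000 (no arbitrage)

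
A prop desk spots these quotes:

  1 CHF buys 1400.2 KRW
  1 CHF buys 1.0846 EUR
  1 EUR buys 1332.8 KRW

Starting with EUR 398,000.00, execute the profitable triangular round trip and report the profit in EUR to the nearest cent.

Profitable loop is EUR → KRW → CHF → EUR:
EUR 398,000.00 × 1332.8 = KRW 530,454,400
KRW 530,454,400 ÷ 1400.2 = CHF 378,841.88
CHF 378,841.88 × 1.0846 = EUR 410,891.90
Profit = EUR 410,891.90 − EUR 398,000.00

Profit: EUR 12,891.90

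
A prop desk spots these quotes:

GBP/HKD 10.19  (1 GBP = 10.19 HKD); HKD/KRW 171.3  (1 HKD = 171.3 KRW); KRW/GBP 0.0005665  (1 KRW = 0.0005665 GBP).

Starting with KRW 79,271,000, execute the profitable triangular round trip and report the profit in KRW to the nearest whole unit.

Profitable loop is KRW → HKD → GBP → KRW:
KRW 79,271,000 ÷ 171.3 = HKD 462,761.24
HKD 462,761.24 ÷ 10.19 = GBP 45,413.27
GBP 45,413.27 ÷ 0.0005665 = KRW 80,164,645
Profit = KRW 80,164,645 − KRW 79,271,000

Profit: KRW 893,645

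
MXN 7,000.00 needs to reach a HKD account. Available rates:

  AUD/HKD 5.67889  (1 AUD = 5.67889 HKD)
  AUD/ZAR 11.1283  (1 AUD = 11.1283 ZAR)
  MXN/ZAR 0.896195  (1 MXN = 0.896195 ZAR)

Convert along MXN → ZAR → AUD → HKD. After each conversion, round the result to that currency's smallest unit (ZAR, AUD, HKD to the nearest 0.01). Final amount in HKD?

HKD 3,201.36

MXN 7,000.00 × 0.896195 = ZAR 6,273.36
ZAR 6,273.36 ÷ 11.1283 = AUD 563.73
AUD 563.73 × 5.67889 = HKD 3,201.36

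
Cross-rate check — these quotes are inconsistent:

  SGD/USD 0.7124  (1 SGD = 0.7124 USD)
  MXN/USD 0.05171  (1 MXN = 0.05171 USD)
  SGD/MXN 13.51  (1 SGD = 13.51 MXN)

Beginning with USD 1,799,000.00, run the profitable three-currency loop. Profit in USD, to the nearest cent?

Profitable loop is USD → MXN → SGD → USD:
USD 1,799,000.00 ÷ 0.05171 = MXN 34,790,175.98
MXN 34,790,175.98 ÷ 13.51 = SGD 2,575,142.56
SGD 2,575,142.56 × 0.7124 = USD 1,834,531.56
Profit = USD 1,834,531.56 − USD 1,799,000.00

Profit: USD 35,531.56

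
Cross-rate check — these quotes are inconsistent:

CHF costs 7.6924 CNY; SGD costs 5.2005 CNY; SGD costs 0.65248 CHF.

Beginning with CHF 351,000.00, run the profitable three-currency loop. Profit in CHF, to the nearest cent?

Profitable loop is CHF → SGD → CNY → CHF:
CHF 351,000.00 ÷ 0.65248 = SGD 537,947.52
SGD 537,947.52 × 5.2005 = CNY 2,797,596.09
CNY 2,797,596.09 ÷ 7.6924 = CHF 363,683.13
Profit = CHF 363,683.13 − CHF 351,000.00

Profit: CHF 12,683.13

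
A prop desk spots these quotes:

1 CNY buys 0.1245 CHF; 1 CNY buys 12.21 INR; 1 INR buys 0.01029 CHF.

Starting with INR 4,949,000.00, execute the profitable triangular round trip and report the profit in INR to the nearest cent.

Profit: INR 45,351.92

Profitable loop is INR → CHF → CNY → INR:
INR 4,949,000.00 × 0.01029 = CHF 50,925.21
CHF 50,925.21 ÷ 0.1245 = CNY 409,037.83
CNY 409,037.83 × 12.21 = INR 4,994,351.92
Profit = INR 4,994,351.92 − INR 4,949,000.00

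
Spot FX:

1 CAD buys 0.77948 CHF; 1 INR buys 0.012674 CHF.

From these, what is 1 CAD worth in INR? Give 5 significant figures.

CAD/INR = 61.502

1 CAD × 0.77948 = 0.77948 CHF
0.77948 CHF ÷ 0.012674 = 61.5023 INR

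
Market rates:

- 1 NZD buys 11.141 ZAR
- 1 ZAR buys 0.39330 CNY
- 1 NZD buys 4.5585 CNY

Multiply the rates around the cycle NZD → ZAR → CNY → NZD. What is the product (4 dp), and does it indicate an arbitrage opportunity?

Around NZD → ZAR → CNY → NZD: 1 × 11.141 × 0.39330 ÷ 4.5585 = 0.961227
Product < 1; profitable direction is NZD → CNY → ZAR → NZD.

0.9612 (arbitrage exists)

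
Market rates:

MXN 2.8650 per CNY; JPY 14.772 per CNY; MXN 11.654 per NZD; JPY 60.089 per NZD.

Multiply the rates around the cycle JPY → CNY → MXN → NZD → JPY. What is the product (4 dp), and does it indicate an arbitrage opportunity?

Around JPY → CNY → MXN → NZD → JPY: 1 ÷ 14.772 × 2.8650 ÷ 11.654 × 60.089 = 1.000012
Product ≈ 1 (deviation 0.001%, within rounding noise).

1.0000 (no arbitrage)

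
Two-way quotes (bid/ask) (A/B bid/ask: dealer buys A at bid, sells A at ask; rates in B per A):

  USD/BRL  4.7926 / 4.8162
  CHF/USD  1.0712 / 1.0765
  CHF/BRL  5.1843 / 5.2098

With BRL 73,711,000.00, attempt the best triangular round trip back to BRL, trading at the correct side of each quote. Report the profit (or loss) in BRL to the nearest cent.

Best loop BRL → USD → CHF → BRL:
BRL 73,711,000.00 ÷ 4.8162 (buy USD at ask) = USD 15,304,804.62
USD 15,304,804.62 ÷ 1.0765 (buy CHF at ask) = CHF 14,217,189.61
CHF 14,217,189.61 × 5.1843 (sell CHF at bid) = BRL 73,706,176.11

Net result: BRL -4,823.89 (no profitable arbitrage after spreads)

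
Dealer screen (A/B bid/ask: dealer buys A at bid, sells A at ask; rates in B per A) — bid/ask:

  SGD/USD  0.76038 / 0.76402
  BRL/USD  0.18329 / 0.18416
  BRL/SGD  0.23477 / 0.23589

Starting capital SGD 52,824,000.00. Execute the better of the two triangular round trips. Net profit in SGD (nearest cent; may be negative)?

Best loop SGD → BRL → USD → SGD:
SGD 52,824,000.00 ÷ 0.23589 (buy BRL at ask) = BRL 223,934,884.90
BRL 223,934,884.90 × 0.18329 (sell BRL at bid) = USD 41,045,025.05
USD 41,045,025.05 ÷ 0.76402 (buy SGD at ask) = SGD 53,722,448.44

Net profit: SGD 898,448.44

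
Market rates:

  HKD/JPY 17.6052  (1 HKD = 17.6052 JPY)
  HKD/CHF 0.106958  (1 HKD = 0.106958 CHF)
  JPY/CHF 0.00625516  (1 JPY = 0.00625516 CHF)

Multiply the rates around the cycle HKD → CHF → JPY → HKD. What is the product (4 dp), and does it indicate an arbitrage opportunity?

0.9713 (arbitrage exists)

Around HKD → CHF → JPY → HKD: 1 × 0.106958 ÷ 0.00625516 ÷ 17.6052 = 0.971256
Product < 1; profitable direction is HKD → JPY → CHF → HKD.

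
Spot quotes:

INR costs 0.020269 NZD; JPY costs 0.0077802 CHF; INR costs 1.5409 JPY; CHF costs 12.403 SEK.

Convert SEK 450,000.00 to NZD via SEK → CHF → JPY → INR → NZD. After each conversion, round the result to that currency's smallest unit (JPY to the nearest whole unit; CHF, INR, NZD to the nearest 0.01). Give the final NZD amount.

SEK 450,000.00 ÷ 12.403 = CHF 36,281.54
CHF 36,281.54 ÷ 0.0077802 = JPY 4,663,317
JPY 4,663,317 ÷ 1.5409 = INR 3,026,359.27
INR 3,026,359.27 × 0.020269 = NZD 61,341.28

NZD 61,341.28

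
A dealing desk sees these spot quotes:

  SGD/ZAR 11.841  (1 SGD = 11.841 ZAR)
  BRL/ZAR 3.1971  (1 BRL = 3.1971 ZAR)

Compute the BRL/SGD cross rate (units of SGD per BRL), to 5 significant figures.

BRL/SGD = 0.27000

1 BRL × 3.1971 = 3.1971 ZAR
3.1971 ZAR ÷ 11.841 = 0.270003 SGD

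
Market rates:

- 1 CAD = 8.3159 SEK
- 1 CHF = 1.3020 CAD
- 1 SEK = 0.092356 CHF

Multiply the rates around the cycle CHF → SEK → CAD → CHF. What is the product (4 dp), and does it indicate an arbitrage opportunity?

1.0000 (no arbitrage)

Around CHF → SEK → CAD → CHF: 1 ÷ 0.092356 ÷ 8.3159 ÷ 1.3020 = 1.000034
Product ≈ 1 (deviation 0.003%, within rounding noise).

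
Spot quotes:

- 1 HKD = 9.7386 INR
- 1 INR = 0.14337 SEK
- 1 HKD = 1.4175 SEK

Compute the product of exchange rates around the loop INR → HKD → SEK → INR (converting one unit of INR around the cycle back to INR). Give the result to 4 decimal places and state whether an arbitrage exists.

1.0152 (arbitrage exists)

Around INR → HKD → SEK → INR: 1 ÷ 9.7386 × 1.4175 ÷ 0.14337 = 1.015239
Product > 1; profitable direction is INR → HKD → SEK → INR.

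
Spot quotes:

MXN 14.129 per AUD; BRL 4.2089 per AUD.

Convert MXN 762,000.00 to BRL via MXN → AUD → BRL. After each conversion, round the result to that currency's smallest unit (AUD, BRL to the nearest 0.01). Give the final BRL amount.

BRL 226,992.84

MXN 762,000.00 ÷ 14.129 = AUD 53,931.63
AUD 53,931.63 × 4.2089 = BRL 226,992.84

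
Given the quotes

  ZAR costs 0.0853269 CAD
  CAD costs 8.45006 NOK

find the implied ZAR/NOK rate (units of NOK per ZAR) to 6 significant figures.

ZAR/NOK = 0.721017

1 ZAR × 0.0853269 = 0.0853269 CAD
0.0853269 CAD × 8.45006 = 0.721017 NOK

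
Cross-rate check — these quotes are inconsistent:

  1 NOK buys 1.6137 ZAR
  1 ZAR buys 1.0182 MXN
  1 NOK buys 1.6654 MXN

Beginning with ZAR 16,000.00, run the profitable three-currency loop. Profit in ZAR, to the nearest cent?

Profitable loop is ZAR → NOK → MXN → ZAR:
ZAR 16,000.00 ÷ 1.6137 = NOK 9,915.10
NOK 9,915.10 × 1.6654 = MXN 16,512.61
MXN 16,512.61 ÷ 1.0182 = ZAR 16,217.45
Profit = ZAR 16,217.45 − ZAR 16,000.00

Profit: ZAR 217.45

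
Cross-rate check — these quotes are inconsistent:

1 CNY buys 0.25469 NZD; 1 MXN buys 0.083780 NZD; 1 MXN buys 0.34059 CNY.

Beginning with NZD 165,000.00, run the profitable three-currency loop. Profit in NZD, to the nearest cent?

Profit: NZD 5,839.14

Profitable loop is NZD → MXN → CNY → NZD:
NZD 165,000.00 ÷ 0.083780 = MXN 1,969,443.78
MXN 1,969,443.78 × 0.34059 = CNY 670,772.86
CNY 670,772.86 × 0.25469 = NZD 170,839.14
Profit = NZD 170,839.14 − NZD 165,000.00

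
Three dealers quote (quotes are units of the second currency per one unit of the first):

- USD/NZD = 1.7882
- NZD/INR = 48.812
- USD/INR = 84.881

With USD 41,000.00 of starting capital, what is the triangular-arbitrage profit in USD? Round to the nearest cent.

Profit: USD 1,161.50

Profitable loop is USD → NZD → INR → USD:
USD 41,000.00 × 1.7882 = NZD 73,316.20
NZD 73,316.20 × 48.812 = INR 3,578,710.35
INR 3,578,710.35 ÷ 84.881 = USD 42,161.50
Profit = USD 42,161.50 − USD 41,000.00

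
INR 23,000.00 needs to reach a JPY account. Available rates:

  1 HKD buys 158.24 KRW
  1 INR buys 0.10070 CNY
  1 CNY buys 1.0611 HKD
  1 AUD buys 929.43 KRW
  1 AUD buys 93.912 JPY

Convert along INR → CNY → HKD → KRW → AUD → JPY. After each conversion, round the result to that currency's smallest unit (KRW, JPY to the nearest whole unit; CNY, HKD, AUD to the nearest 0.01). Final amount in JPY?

INR 23,000.00 × 0.10070 = CNY 2,316.10
CNY 2,316.10 × 1.0611 = HKD 2,457.61
HKD 2,457.61 × 158.24 = KRW 388,892
KRW 388,892 ÷ 929.43 = AUD 418.42
AUD 418.42 × 93.912 = JPY 39,295

JPY 39,295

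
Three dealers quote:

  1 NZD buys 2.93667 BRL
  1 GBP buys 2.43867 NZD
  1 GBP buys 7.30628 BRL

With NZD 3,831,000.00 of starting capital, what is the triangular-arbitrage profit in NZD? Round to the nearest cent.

Profitable loop is NZD → GBP → BRL → NZD:
NZD 3,831,000.00 ÷ 2.43867 = GBP 1,570,938.26
GBP 1,570,938.26 × 7.30628 = BRL 11,477,714.77
BRL 11,477,714.77 ÷ 2.93667 = NZD 3,908,411.49
Profit = NZD 3,908,411.49 − NZD 3,831,000.00

Profit: NZD 77,411.49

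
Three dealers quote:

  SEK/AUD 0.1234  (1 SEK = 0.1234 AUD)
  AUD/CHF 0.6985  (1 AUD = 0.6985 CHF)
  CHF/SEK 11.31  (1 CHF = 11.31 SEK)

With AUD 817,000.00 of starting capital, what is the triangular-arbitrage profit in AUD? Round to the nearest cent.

Profitable loop is AUD → SEK → CHF → AUD:
AUD 817,000.00 ÷ 0.1234 = SEK 6,620,745.54
SEK 6,620,745.54 ÷ 11.31 = CHF 585,388.64
CHF 585,388.64 ÷ 0.6985 = AUD 838,065.34
Profit = AUD 838,065.34 − AUD 817,000.00

Profit: AUD 21,065.34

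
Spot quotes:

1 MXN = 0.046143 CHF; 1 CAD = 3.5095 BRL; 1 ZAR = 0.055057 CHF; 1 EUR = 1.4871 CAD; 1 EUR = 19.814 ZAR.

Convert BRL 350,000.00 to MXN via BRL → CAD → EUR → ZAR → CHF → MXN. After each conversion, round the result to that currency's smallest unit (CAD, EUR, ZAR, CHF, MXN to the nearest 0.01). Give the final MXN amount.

MXN 1,585,482.74

BRL 350,000.00 ÷ 3.5095 = CAD 99,729.31
CAD 99,729.31 ÷ 1.4871 = EUR 67,062.95
EUR 67,062.95 × 19.814 = ZAR 1,328,785.29
ZAR 1,328,785.29 × 0.055057 = CHF 73,158.93
CHF 73,158.93 ÷ 0.046143 = MXN 1,585,482.74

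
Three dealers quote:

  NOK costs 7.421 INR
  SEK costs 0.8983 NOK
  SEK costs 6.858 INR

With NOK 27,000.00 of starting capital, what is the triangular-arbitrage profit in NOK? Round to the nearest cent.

Profitable loop is NOK → SEK → INR → NOK:
NOK 27,000.00 ÷ 0.8983 = SEK 30,056.77
SEK 30,056.77 × 6.858 = INR 206,129.36
INR 206,129.36 ÷ 7.421 = NOK 27,776.49
Profit = NOK 27,776.49 − NOK 27,000.00

Profit: NOK 776.49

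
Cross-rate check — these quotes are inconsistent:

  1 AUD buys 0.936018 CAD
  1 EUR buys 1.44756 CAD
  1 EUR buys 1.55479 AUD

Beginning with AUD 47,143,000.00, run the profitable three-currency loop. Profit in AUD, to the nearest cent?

Profit: AUD 252,442.38

Profitable loop is AUD → CAD → EUR → AUD:
AUD 47,143,000.00 × 0.936018 = CAD 44,126,696.57
CAD 44,126,696.57 ÷ 1.44756 = EUR 30,483,500.91
EUR 30,483,500.91 × 1.55479 = AUD 47,395,442.38
Profit = AUD 47,395,442.38 − AUD 47,143,000.00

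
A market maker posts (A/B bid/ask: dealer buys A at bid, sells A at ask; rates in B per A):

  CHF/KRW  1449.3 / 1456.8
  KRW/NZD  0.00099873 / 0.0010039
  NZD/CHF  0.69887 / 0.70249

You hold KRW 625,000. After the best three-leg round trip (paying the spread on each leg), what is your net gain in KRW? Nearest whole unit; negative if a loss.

Best loop KRW → NZD → CHF → KRW:
KRW 625,000 × 0.00099873 (sell KRW at bid) = NZD 624.21
NZD 624.21 × 0.69887 (sell NZD at bid) = CHF 436.24
CHF 436.24 × 1449.3 (sell CHF at bid) = KRW 632,241

Net profit: KRW 7,241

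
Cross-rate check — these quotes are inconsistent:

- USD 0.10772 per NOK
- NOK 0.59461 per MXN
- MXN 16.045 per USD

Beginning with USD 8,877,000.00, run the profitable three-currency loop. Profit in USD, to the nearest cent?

Profit: USD 245,933.20

Profitable loop is USD → MXN → NOK → USD:
USD 8,877,000.00 × 16.045 = MXN 142,431,465.00
MXN 142,431,465.00 × 0.59461 = NOK 84,691,173.40
NOK 84,691,173.40 × 0.10772 = USD 9,122,933.20
Profit = USD 9,122,933.20 − USD 8,877,000.00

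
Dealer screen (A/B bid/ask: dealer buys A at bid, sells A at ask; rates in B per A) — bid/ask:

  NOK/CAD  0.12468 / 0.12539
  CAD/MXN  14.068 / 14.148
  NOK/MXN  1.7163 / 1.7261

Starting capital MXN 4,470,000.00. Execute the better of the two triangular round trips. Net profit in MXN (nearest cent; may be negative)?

Best loop MXN → NOK → CAD → MXN:
MXN 4,470,000.00 ÷ 1.7261 (buy NOK at ask) = NOK 2,589,652.97
NOK 2,589,652.97 × 0.12468 (sell NOK at bid) = CAD 322,877.93
CAD 322,877.93 × 14.068 (sell CAD at bid) = MXN 4,542,246.76

Net profit: MXN 72,246.76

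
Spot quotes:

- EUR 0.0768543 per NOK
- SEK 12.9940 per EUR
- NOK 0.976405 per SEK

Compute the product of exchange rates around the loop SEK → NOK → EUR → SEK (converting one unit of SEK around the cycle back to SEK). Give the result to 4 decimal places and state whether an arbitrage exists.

0.9751 (arbitrage exists)

Around SEK → NOK → EUR → SEK: 1 × 0.976405 × 0.0768543 × 12.9940 = 0.975082
Product < 1; profitable direction is SEK → EUR → NOK → SEK.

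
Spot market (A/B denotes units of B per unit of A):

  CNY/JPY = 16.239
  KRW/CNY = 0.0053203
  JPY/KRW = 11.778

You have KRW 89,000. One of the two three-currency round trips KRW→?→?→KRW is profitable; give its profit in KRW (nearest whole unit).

Profitable loop is KRW → CNY → JPY → KRW:
KRW 89,000 × 0.0053203 = CNY 473.51
CNY 473.51 × 16.239 = JPY 7,689
JPY 7,689 × 11.778 = KRW 90,564
Profit = KRW 90,564 − KRW 89,000

Profit: KRW 1,564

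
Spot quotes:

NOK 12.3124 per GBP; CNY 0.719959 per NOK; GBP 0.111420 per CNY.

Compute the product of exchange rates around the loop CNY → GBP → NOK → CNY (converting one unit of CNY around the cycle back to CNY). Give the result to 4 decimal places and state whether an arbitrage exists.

Around CNY → GBP → NOK → CNY: 1 × 0.111420 × 12.3124 × 0.719959 = 0.987674
Product < 1; profitable direction is CNY → NOK → GBP → CNY.

0.9877 (arbitrage exists)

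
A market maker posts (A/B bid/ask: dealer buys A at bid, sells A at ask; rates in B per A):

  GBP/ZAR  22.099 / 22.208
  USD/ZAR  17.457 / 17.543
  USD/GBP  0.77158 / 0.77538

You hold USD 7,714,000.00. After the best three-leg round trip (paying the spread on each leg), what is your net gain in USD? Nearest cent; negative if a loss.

Net profit: USD 106,332.22

Best loop USD → ZAR → GBP → USD:
USD 7,714,000.00 × 17.457 (sell USD at bid) = ZAR 134,663,298.00
ZAR 134,663,298.00 ÷ 22.208 (buy GBP at ask) = GBP 6,063,729.20
GBP 6,063,729.20 ÷ 0.77538 (buy USD at ask) = USD 7,820,332.22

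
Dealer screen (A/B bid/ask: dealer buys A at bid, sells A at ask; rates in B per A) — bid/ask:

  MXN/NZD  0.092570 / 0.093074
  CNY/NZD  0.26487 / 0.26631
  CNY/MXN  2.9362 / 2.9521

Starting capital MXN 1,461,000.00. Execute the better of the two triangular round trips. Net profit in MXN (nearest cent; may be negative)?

Best loop MXN → NZD → CNY → MXN:
MXN 1,461,000.00 × 0.092570 (sell MXN at bid) = NZD 135,244.77
NZD 135,244.77 ÷ 0.26631 (buy CNY at ask) = CNY 507,847.13
CNY 507,847.13 × 2.9362 (sell CNY at bid) = MXN 1,491,140.75

Net profit: MXN 30,140.75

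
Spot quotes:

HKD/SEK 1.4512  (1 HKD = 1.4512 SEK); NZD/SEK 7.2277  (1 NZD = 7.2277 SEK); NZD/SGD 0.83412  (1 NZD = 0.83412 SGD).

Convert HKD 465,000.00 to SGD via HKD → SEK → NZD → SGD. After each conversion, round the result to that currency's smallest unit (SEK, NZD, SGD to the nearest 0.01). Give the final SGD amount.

SGD 77,876.90

HKD 465,000.00 × 1.4512 = SEK 674,808.00
SEK 674,808.00 ÷ 7.2277 = NZD 93,364.14
NZD 93,364.14 × 0.83412 = SGD 77,876.90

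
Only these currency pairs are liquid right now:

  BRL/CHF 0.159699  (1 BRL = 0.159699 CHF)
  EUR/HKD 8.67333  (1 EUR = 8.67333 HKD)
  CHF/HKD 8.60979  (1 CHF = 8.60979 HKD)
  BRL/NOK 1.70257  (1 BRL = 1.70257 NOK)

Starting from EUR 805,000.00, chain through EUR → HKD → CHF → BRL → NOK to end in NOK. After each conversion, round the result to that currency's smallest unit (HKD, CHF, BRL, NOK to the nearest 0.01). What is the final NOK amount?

NOK 8,645,537.00

EUR 805,000.00 × 8.67333 = HKD 6,982,030.65
HKD 6,982,030.65 ÷ 8.60979 = CHF 810,940.88
CHF 810,940.88 ÷ 0.159699 = BRL 5,077,933.36
BRL 5,077,933.36 × 1.70257 = NOK 8,645,537.00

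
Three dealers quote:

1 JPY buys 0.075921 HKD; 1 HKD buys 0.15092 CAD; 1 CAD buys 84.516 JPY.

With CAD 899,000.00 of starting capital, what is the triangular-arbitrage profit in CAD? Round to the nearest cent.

Profit: CAD 29,350.64

Profitable loop is CAD → HKD → JPY → CAD:
CAD 899,000.00 ÷ 0.15092 = HKD 5,956,798.30
HKD 5,956,798.30 ÷ 0.075921 = JPY 78,460,483
JPY 78,460,483 ÷ 84.516 = CAD 928,350.64
Profit = CAD 928,350.64 − CAD 899,000.00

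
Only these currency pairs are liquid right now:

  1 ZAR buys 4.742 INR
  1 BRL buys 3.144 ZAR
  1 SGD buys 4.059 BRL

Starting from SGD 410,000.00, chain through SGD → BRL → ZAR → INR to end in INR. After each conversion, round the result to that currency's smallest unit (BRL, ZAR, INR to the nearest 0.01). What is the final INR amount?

SGD 410,000.00 × 4.059 = BRL 1,664,190.00
BRL 1,664,190.00 × 3.144 = ZAR 5,232,213.36
ZAR 5,232,213.36 × 4.742 = INR 24,811,155.75

INR 24,811,155.75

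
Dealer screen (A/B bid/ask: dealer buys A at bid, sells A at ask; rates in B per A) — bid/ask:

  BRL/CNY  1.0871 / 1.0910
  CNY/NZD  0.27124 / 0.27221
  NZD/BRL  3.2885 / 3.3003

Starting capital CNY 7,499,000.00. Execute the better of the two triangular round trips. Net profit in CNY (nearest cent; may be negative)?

Best loop CNY → BRL → NZD → CNY:
CNY 7,499,000.00 ÷ 1.0910 (buy BRL at ask) = BRL 6,873,510.54
BRL 6,873,510.54 ÷ 3.3003 (buy NZD at ask) = NZD 2,082,692.65
NZD 2,082,692.65 ÷ 0.27221 (buy CNY at ask) = CNY 7,651,051.20

Net profit: CNY 152,051.20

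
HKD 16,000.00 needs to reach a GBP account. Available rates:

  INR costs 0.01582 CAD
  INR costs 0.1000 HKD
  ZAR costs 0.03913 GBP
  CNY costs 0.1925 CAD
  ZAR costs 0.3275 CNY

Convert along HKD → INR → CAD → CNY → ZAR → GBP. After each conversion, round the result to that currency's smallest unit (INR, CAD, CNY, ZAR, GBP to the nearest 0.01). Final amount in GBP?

HKD 16,000.00 ÷ 0.1000 = INR 160,000.00
INR 160,000.00 × 0.01582 = CAD 2,531.20
CAD 2,531.20 ÷ 0.1925 = CNY 13,149.09
CNY 13,149.09 ÷ 0.3275 = ZAR 40,149.89
ZAR 40,149.89 × 0.03913 = GBP 1,571.07

GBP 1,571.07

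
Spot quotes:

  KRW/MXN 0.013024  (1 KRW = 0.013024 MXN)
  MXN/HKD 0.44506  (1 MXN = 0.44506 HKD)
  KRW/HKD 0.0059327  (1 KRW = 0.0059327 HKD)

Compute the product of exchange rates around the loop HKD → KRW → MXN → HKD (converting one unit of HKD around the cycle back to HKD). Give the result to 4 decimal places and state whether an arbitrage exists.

Around HKD → KRW → MXN → HKD: 1 ÷ 0.0059327 × 0.013024 × 0.44506 = 0.977036
Product < 1; profitable direction is HKD → MXN → KRW → HKD.

0.9770 (arbitrage exists)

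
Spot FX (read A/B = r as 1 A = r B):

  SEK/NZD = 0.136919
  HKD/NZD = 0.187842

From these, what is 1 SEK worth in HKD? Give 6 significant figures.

SEK/HKD = 0.728905

1 SEK × 0.136919 = 0.136919 NZD
0.136919 NZD ÷ 0.187842 = 0.728905 HKD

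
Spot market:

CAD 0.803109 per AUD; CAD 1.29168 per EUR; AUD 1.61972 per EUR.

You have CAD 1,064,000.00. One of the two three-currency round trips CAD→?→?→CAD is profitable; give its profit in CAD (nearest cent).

Profit: CAD 7,522.09

Profitable loop is CAD → EUR → AUD → CAD:
CAD 1,064,000.00 ÷ 1.29168 = EUR 823,733.43
EUR 823,733.43 × 1.61972 = AUD 1,334,217.52
AUD 1,334,217.52 × 0.803109 = CAD 1,071,522.09
Profit = CAD 1,071,522.09 − CAD 1,064,000.00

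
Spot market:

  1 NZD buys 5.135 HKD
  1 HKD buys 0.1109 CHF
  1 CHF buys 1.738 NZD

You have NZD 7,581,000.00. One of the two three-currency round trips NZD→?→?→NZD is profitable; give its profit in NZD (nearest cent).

Profit: NZD 78,576.01

Profitable loop is NZD → CHF → HKD → NZD:
NZD 7,581,000.00 ÷ 1.738 = CHF 4,361,910.24
CHF 4,361,910.24 ÷ 0.1109 = HKD 39,331,922.83
HKD 39,331,922.83 ÷ 5.135 = NZD 7,659,576.01
Profit = NZD 7,659,576.01 − NZD 7,581,000.00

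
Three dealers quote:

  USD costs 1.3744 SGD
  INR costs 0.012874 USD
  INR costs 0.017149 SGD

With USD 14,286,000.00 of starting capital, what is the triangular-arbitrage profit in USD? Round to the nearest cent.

Profit: USD 454,034.39

Profitable loop is USD → SGD → INR → USD:
USD 14,286,000.00 × 1.3744 = SGD 19,634,678.40
SGD 19,634,678.40 ÷ 0.017149 = INR 1,144,945,967.69
INR 1,144,945,967.69 × 0.012874 = USD 14,740,034.39
Profit = USD 14,740,034.39 − USD 14,286,000.00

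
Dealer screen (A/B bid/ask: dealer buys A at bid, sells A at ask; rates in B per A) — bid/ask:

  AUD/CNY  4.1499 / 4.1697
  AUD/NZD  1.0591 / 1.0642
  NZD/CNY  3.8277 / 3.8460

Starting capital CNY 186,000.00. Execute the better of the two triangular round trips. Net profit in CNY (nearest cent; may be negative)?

Net profit: CNY 2,589.73

Best loop CNY → NZD → AUD → CNY:
CNY 186,000.00 ÷ 3.8460 (buy NZD at ask) = NZD 48,361.93
NZD 48,361.93 ÷ 1.0642 (buy AUD at ask) = AUD 45,444.40
AUD 45,444.40 × 4.1499 (sell AUD at bid) = CNY 188,589.73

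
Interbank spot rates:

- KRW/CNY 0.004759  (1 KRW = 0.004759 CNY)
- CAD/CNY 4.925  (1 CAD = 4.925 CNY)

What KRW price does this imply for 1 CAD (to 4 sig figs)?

1 CAD × 4.925 = 4.925 CNY
4.925 CNY ÷ 0.004759 = 1034.88 KRW

CAD/KRW = 1035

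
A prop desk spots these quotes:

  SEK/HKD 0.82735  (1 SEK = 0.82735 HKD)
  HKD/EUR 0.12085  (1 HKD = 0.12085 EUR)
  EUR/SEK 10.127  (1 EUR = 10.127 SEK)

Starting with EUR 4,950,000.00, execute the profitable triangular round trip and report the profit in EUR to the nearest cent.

Profit: EUR 62,125.48

Profitable loop is EUR → SEK → HKD → EUR:
EUR 4,950,000.00 × 10.127 = SEK 50,128,650.00
SEK 50,128,650.00 × 0.82735 = HKD 41,473,938.58
HKD 41,473,938.58 × 0.12085 = EUR 5,012,125.48
Profit = EUR 5,012,125.48 − EUR 4,950,000.00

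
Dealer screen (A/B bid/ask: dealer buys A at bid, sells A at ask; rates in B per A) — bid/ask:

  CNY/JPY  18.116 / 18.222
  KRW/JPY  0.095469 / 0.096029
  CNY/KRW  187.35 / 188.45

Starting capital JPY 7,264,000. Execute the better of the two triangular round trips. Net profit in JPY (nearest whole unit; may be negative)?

Net profit: JPY 7,761

Best loop JPY → KRW → CNY → JPY:
JPY 7,264,000 ÷ 0.096029 (buy KRW at ask) = KRW 75,643,816
KRW 75,643,816 ÷ 188.45 (buy CNY at ask) = CNY 401,399.93
CNY 401,399.93 × 18.116 (sell CNY at bid) = JPY 7,271,761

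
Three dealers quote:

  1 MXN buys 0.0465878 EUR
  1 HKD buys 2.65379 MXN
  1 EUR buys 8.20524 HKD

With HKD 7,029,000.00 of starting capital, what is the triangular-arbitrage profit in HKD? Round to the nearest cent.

Profitable loop is HKD → MXN → EUR → HKD:
HKD 7,029,000.00 × 2.65379 = MXN 18,653,489.91
MXN 18,653,489.91 × 0.0465878 = EUR 869,025.06
EUR 869,025.06 × 8.20524 = HKD 7,130,559.16
Profit = HKD 7,130,559.16 − HKD 7,029,000.00

Profit: HKD 101,559.16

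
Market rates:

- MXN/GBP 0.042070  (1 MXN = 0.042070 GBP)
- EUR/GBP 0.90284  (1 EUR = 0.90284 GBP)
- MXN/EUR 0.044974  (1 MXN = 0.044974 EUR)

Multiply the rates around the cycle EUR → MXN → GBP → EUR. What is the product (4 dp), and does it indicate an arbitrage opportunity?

1.0361 (arbitrage exists)

Around EUR → MXN → GBP → EUR: 1 ÷ 0.044974 × 0.042070 ÷ 0.90284 = 1.036096
Product > 1; profitable direction is EUR → MXN → GBP → EUR.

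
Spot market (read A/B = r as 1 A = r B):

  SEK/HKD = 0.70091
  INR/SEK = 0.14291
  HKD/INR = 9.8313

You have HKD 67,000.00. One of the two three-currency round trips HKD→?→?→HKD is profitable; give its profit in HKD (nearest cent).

Profit: HKD 1,036.03

Profitable loop is HKD → SEK → INR → HKD:
HKD 67,000.00 ÷ 0.70091 = SEK 95,590.02
SEK 95,590.02 ÷ 0.14291 = INR 668,882.64
INR 668,882.64 ÷ 9.8313 = HKD 68,036.03
Profit = HKD 68,036.03 − HKD 67,000.00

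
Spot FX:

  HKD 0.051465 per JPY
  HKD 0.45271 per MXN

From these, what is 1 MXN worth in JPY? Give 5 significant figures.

1 MXN × 0.45271 = 0.45271 HKD
0.45271 HKD ÷ 0.051465 = 8.79646 JPY

MXN/JPY = 8.7965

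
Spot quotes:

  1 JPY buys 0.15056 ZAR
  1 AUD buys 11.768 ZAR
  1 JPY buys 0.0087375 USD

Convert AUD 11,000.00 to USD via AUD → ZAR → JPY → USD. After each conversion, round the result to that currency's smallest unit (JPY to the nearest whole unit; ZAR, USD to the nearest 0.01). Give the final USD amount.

USD 7,512.30

AUD 11,000.00 × 11.768 = ZAR 129,448.00
ZAR 129,448.00 ÷ 0.15056 = JPY 859,777
JPY 859,777 × 0.0087375 = USD 7,512.30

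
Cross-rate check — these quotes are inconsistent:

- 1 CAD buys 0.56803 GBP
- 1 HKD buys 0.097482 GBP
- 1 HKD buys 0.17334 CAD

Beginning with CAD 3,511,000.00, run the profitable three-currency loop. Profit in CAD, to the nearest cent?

Profitable loop is CAD → GBP → HKD → CAD:
CAD 3,511,000.00 × 0.56803 = GBP 1,994,353.33
GBP 1,994,353.33 ÷ 0.097482 = HKD 20,458,682.94
HKD 20,458,682.94 × 0.17334 = CAD 3,546,308.10
Profit = CAD 3,546,308.10 − CAD 3,511,000.00

Profit: CAD 35,308.10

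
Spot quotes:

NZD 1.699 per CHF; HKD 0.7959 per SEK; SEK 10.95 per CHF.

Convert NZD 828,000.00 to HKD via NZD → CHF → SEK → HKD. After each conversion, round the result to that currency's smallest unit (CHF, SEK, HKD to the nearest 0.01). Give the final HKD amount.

HKD 4,247,267.20

NZD 828,000.00 ÷ 1.699 = CHF 487,345.50
CHF 487,345.50 × 10.95 = SEK 5,336,433.22
SEK 5,336,433.22 × 0.7959 = HKD 4,247,267.20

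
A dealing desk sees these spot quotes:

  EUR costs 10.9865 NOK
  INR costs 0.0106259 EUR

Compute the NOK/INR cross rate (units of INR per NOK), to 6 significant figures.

1 NOK ÷ 10.9865 = 0.0910208 EUR
0.0910208 EUR ÷ 0.0106259 = 8.56594 INR

NOK/INR = 8.56594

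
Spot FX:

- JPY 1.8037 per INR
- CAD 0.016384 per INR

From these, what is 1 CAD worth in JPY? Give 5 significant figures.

CAD/JPY = 110.09

1 CAD ÷ 0.016384 = 61.0352 INR
61.0352 INR × 1.8037 = 110.089 JPY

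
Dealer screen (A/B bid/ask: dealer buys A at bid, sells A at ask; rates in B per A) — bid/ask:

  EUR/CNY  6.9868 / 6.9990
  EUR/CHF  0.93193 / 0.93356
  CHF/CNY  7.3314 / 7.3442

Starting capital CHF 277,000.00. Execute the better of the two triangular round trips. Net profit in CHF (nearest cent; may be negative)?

Net profit: CHF 5,274.31

Best loop CHF → EUR → CNY → CHF:
CHF 277,000.00 ÷ 0.93356 (buy EUR at ask) = EUR 296,713.66
EUR 296,713.66 × 6.9868 (sell EUR at bid) = CNY 2,073,078.97
CNY 2,073,078.97 ÷ 7.3442 (buy CHF at ask) = CHF 282,274.31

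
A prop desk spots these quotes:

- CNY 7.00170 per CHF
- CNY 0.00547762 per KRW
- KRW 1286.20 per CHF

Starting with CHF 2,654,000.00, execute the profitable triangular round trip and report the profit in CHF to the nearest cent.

Profitable loop is CHF → KRW → CNY → CHF:
CHF 2,654,000.00 × 1286.20 = KRW 3,413,574,800
KRW 3,413,574,800 × 0.00547762 = CNY 18,698,265.60
CNY 18,698,265.60 ÷ 7.00170 = CHF 2,670,532.24
Profit = CHF 2,670,532.24 − CHF 2,654,000.00

Profit: CHF 16,532.24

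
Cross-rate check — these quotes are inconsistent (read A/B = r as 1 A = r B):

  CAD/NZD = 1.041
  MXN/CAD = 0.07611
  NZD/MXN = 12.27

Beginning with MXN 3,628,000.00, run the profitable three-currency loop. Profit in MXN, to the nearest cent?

Profitable loop is MXN → NZD → CAD → MXN:
MXN 3,628,000.00 ÷ 12.27 = NZD 295,680.52
NZD 295,680.52 ÷ 1.041 = CAD 284,035.08
CAD 284,035.08 ÷ 0.07611 = MXN 3,731,902.29
Profit = MXN 3,731,902.29 − MXN 3,628,000.00

Profit: MXN 103,902.29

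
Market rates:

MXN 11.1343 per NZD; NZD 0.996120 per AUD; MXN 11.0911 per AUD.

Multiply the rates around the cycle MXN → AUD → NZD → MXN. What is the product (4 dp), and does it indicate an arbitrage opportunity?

Around MXN → AUD → NZD → MXN: 1 ÷ 11.0911 × 0.996120 × 11.1343 = 1.000000
Product ≈ 1 (deviation 0.000%, within rounding noise).

1.0000 (no arbitrage)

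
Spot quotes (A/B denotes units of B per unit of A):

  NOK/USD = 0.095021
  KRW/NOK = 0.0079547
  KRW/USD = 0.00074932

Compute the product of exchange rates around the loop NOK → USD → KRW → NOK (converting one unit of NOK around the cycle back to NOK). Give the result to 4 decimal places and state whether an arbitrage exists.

Around NOK → USD → KRW → NOK: 1 × 0.095021 ÷ 0.00074932 × 0.0079547 = 1.008733
Product > 1; profitable direction is NOK → USD → KRW → NOK.

1.0087 (arbitrage exists)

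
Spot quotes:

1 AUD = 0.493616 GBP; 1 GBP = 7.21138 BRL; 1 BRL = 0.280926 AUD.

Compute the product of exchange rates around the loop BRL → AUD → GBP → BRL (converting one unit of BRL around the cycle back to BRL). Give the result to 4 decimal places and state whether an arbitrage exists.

1.0000 (no arbitrage)

Around BRL → AUD → GBP → BRL: 1 × 0.280926 × 0.493616 × 7.21138 = 0.999999
Product ≈ 1 (deviation 0.000%, within rounding noise).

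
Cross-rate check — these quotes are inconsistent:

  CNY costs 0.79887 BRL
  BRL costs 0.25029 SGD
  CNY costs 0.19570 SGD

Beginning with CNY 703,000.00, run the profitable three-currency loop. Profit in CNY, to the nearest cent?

Profitable loop is CNY → BRL → SGD → CNY:
CNY 703,000.00 × 0.79887 = BRL 561,605.61
BRL 561,605.61 × 0.25029 = SGD 140,564.27
SGD 140,564.27 ÷ 0.19570 = CNY 718,264.02
Profit = CNY 718,264.02 − CNY 703,000.00

Profit: CNY 15,264.02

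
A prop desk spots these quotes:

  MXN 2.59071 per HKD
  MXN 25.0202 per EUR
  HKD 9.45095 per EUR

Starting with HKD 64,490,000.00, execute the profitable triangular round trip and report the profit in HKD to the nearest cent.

Profitable loop is HKD → EUR → MXN → HKD:
HKD 64,490,000.00 ÷ 9.45095 = EUR 6,823,652.65
EUR 6,823,652.65 × 25.0202 = MXN 170,729,154.00
MXN 170,729,154.00 ÷ 2.59071 = HKD 65,900,526.88
Profit = HKD 65,900,526.88 − HKD 64,490,000.00

Profit: HKD 1,410,526.88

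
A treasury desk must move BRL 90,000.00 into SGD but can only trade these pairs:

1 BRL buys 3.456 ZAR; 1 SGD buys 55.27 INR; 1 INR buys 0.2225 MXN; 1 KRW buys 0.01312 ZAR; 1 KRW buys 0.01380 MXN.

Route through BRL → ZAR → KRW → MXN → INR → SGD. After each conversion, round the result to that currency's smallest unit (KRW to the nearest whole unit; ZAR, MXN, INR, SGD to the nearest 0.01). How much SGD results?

SGD 26,603.70

BRL 90,000.00 × 3.456 = ZAR 311,040.00
ZAR 311,040.00 ÷ 0.01312 = KRW 23,707,317
KRW 23,707,317 × 0.01380 = MXN 327,160.97
MXN 327,160.97 ÷ 0.2225 = INR 1,470,386.38
INR 1,470,386.38 ÷ 55.27 = SGD 26,603.70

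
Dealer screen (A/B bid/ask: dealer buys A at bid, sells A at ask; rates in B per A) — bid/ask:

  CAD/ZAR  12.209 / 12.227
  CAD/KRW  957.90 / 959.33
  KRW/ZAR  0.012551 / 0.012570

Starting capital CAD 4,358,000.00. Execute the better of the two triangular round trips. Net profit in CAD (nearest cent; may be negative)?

Net profit: CAD 54,289.67

Best loop CAD → ZAR → KRW → CAD:
CAD 4,358,000.00 × 12.209 (sell CAD at bid) = ZAR 53,206,822.00
ZAR 53,206,822.00 ÷ 0.012570 (buy KRW at ask) = KRW 4,232,841,846
KRW 4,232,841,846 ÷ 959.33 (buy CAD at ask) = CAD 4,412,289.67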